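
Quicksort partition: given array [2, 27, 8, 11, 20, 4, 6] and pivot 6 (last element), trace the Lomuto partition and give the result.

Lomuto partition with pivot = 6:

Initial array: [2, 27, 8, 11, 20, 4, 6]

arr[0]=2 <= 6: swap with position 0, array becomes [2, 27, 8, 11, 20, 4, 6]
arr[1]=27 > 6: no swap
arr[2]=8 > 6: no swap
arr[3]=11 > 6: no swap
arr[4]=20 > 6: no swap
arr[5]=4 <= 6: swap with position 1, array becomes [2, 4, 8, 11, 20, 27, 6]

Place pivot at position 2: [2, 4, 6, 11, 20, 27, 8]
Pivot position: 2

After partitioning with pivot 6, the array becomes [2, 4, 6, 11, 20, 27, 8]. The pivot is placed at index 2. All elements to the left of the pivot are <= 6, and all elements to the right are > 6.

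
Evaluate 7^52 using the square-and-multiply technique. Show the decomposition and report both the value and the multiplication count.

Computing 7^52 by squaring (build up from 7^1; each line after the first costs one multiplication):

7^1 = 7
7^2 = (7^1)^2 = 7^2 = 49
7^3 = 7 * 7^2 = 7 * 49 = 343
7^6 = (7^3)^2 = 343^2 = 117649
7^12 = (7^6)^2 = 117649^2 = 13841287201
7^13 = 7 * 7^12 = 7 * 13841287201 = 96889010407
7^26 = (7^13)^2 = 96889010407^2 = 9387480337647754305649
7^52 = (7^26)^2 = 9387480337647754305649^2 = 88124787089723195184393736687912818113311201

Result: 88124787089723195184393736687912818113311201
Multiplications needed: 7 (7 lines after 7^1)

7^52 = 88124787089723195184393736687912818113311201. Using exponentiation by squaring, this requires 7 multiplications. The key idea: if the exponent is even, square the half-power; if odd, multiply by the base once.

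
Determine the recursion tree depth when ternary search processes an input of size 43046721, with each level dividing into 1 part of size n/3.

For divide and conquer with division factor 3:

Problem sizes at each level:
Level 0: 43046721
Level 1: 14348907
Level 2: 4782969
Level 3: 1594323
Level 4: 531441
Level 5: 177147
Level 6: 59049
Level 7: 19683
Level 8: 6561
Level 9: 2187
Level 10: 729
Level 11: 243
Level 12: 81
Level 13: 27
Level 14: 9
Level 15: 3
Level 16: 1

The root is level 0 and the size-1 base case is level 16 (the tree spans levels 0 through 16, i.e. 17 levels counting the root), so the depth is the number of divisions: log_3(43046721) = 16

The recursion tree depth is log_3(43046721) = 16. At each level, the problem size is divided by 3, so it takes 16 divisions to reduce to a base case of size 1. The algorithm makes 1 recursive call at each level.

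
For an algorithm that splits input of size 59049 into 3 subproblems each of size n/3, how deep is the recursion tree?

For divide and conquer with division factor 3:

Problem sizes at each level:
Level 0: 59049
Level 1: 19683
Level 2: 6561
Level 3: 2187
Level 4: 729
Level 5: 243
Level 6: 81
Level 7: 27
Level 8: 9
Level 9: 3
Level 10: 1

The root is level 0 and the size-1 base case is level 10 (the tree spans levels 0 through 10, i.e. 11 levels counting the root), so the depth is the number of divisions: log_3(59049) = 10

The recursion tree depth is log_3(59049) = 10. At each level, the problem size is divided by 3, so it takes 10 divisions to reduce to a base case of size 1. The algorithm makes 3 recursive calls at each level.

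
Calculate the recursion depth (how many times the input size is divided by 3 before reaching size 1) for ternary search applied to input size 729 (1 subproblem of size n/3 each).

For divide and conquer with division factor 3:

Problem sizes at each level:
Level 0: 729
Level 1: 243
Level 2: 81
Level 3: 27
Level 4: 9
Level 5: 3
Level 6: 1

The root is level 0 and the size-1 base case is level 6 (the tree spans levels 0 through 6, i.e. 7 levels counting the root), so the depth is the number of divisions: log_3(729) = 6

The recursion tree depth is log_3(729) = 6. At each level, the problem size is divided by 3, so it takes 6 divisions to reduce to a base case of size 1. The algorithm makes 1 recursive call at each level.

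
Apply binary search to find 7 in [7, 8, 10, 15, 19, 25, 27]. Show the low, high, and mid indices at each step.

Binary search for 7 in [7, 8, 10, 15, 19, 25, 27]:

lo=0, hi=6, mid=3, arr[mid]=15 -> 15 > 7, search left half
lo=0, hi=2, mid=1, arr[mid]=8 -> 8 > 7, search left half
lo=0, hi=0, mid=0, arr[mid]=7 -> Found target at index 0!

Binary search finds 7 at index 0 after 3 comparisons. The search repeatedly halves the search space by comparing with the middle element.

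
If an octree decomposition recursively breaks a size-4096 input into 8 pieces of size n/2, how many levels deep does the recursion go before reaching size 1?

For divide and conquer with division factor 2:

Problem sizes at each level:
Level 0: 4096
Level 1: 2048
Level 2: 1024
Level 3: 512
Level 4: 256
Level 5: 128
Level 6: 64
Level 7: 32
Level 8: 16
Level 9: 8
Level 10: 4
Level 11: 2
Level 12: 1

The root is level 0 and the size-1 base case is level 12 (the tree spans levels 0 through 12, i.e. 13 levels counting the root), so the depth is the number of divisions: log_2(4096) = 12

The recursion tree depth is log_2(4096) = 12. At each level, the problem size is divided by 2, so it takes 12 divisions to reduce to a base case of size 1. The algorithm makes 8 recursive calls at each level.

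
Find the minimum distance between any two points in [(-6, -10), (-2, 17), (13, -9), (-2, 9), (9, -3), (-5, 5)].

Computing all pairwise distances among 6 points:

d((-6, -10), (-2, 17)) = 27.2947
d((-6, -10), (13, -9)) = 19.0263
d((-6, -10), (-2, 9)) = 19.4165
d((-6, -10), (9, -3)) = 16.5529
d((-6, -10), (-5, 5)) = 15.0333
d((-2, 17), (13, -9)) = 30.0167
d((-2, 17), (-2, 9)) = 8.0
d((-2, 17), (9, -3)) = 22.8254
d((-2, 17), (-5, 5)) = 12.3693
d((13, -9), (-2, 9)) = 23.4307
d((13, -9), (9, -3)) = 7.2111
d((13, -9), (-5, 5)) = 22.8035
d((-2, 9), (9, -3)) = 16.2788
d((-2, 9), (-5, 5)) = 5.0 <-- minimum
d((9, -3), (-5, 5)) = 16.1245

Closest pair: (-2, 9) and (-5, 5) with distance 5.0

The closest pair is (-2, 9) and (-5, 5) with Euclidean distance 5.0. For 6 points, brute-force pairwise comparison is shown above. For large n, the divide-and-conquer algorithm (sort by x, recurse on halves, check the dividing strip) achieves O(n log n).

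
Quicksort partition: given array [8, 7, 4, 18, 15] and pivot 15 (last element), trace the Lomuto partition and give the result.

Lomuto partition with pivot = 15:

Initial array: [8, 7, 4, 18, 15]

arr[0]=8 <= 15: swap with position 0, array becomes [8, 7, 4, 18, 15]
arr[1]=7 <= 15: swap with position 1, array becomes [8, 7, 4, 18, 15]
arr[2]=4 <= 15: swap with position 2, array becomes [8, 7, 4, 18, 15]
arr[3]=18 > 15: no swap

Place pivot at position 3: [8, 7, 4, 15, 18]
Pivot position: 3

After partitioning with pivot 15, the array becomes [8, 7, 4, 15, 18]. The pivot is placed at index 3. All elements to the left of the pivot are <= 15, and all elements to the right are > 15.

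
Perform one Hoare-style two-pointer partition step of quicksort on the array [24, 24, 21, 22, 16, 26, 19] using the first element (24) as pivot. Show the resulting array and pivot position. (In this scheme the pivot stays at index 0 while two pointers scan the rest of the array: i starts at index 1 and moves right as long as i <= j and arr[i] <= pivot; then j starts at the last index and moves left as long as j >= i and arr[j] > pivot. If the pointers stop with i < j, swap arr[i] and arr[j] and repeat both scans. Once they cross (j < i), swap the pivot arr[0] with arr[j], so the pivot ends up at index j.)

Hoare-style two-pointer partition with pivot = 24:

Initial array: [24, 24, 21, 22, 16, 26, 19]

Pointers start at i = 1, j = 6.
i stops at index 5 (arr[5]=26 > 24), j stops at index 6 (arr[6]=19 <= 24): swap arr[5] and arr[6], array becomes [24, 24, 21, 22, 16, 19, 26]
i ends at 6, j ends at 5: the pointers have crossed (j < i), so scanning stops.

Swap pivot arr[0] with arr[5] to place pivot at position 5: [19, 24, 21, 22, 16, 24, 26]
Pivot position: 5

After partitioning with pivot 24, the array becomes [19, 24, 21, 22, 16, 24, 26]. The pivot is placed at index 5. All elements to the left of the pivot are <= 24, and all elements to the right are > 24.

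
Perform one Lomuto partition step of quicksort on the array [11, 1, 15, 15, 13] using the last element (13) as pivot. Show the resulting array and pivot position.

Lomuto partition with pivot = 13:

Initial array: [11, 1, 15, 15, 13]

arr[0]=11 <= 13: swap with position 0, array becomes [11, 1, 15, 15, 13]
arr[1]=1 <= 13: swap with position 1, array becomes [11, 1, 15, 15, 13]
arr[2]=15 > 13: no swap
arr[3]=15 > 13: no swap

Place pivot at position 2: [11, 1, 13, 15, 15]
Pivot position: 2

After partitioning with pivot 13, the array becomes [11, 1, 13, 15, 15]. The pivot is placed at index 2. All elements to the left of the pivot are <= 13, and all elements to the right are > 13.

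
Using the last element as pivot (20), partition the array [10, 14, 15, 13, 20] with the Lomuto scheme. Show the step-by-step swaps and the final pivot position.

Lomuto partition with pivot = 20:

Initial array: [10, 14, 15, 13, 20]

arr[0]=10 <= 20: swap with position 0, array becomes [10, 14, 15, 13, 20]
arr[1]=14 <= 20: swap with position 1, array becomes [10, 14, 15, 13, 20]
arr[2]=15 <= 20: swap with position 2, array becomes [10, 14, 15, 13, 20]
arr[3]=13 <= 20: swap with position 3, array becomes [10, 14, 15, 13, 20]

Place pivot at position 4: [10, 14, 15, 13, 20]
Pivot position: 4

After partitioning with pivot 20, the array becomes [10, 14, 15, 13, 20]. The pivot is placed at index 4. All elements to the left of the pivot are <= 20, and all elements to the right are > 20.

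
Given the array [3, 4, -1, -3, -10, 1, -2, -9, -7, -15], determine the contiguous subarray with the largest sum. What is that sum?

Using Kadane's algorithm on [3, 4, -1, -3, -10, 1, -2, -9, -7, -15]:

Scanning through the array:
Position 1 (value 4): max_ending_here = 7, max_so_far = 7
Position 2 (value -1): max_ending_here = 6, max_so_far = 7
Position 3 (value -3): max_ending_here = 3, max_so_far = 7
Position 4 (value -10): max_ending_here = -7, max_so_far = 7
Position 5 (value 1): max_ending_here = 1, max_so_far = 7
Position 6 (value -2): max_ending_here = -1, max_so_far = 7
Position 7 (value -9): max_ending_here = -9, max_so_far = 7
Position 8 (value -7): max_ending_here = -7, max_so_far = 7
Position 9 (value -15): max_ending_here = -15, max_so_far = 7

Maximum subarray: [3, 4]
Maximum sum: 7

The maximum subarray is [3, 4] with sum 7. This subarray runs from index 0 to index 1.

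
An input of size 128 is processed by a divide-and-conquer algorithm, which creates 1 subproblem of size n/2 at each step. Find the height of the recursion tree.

For divide and conquer with division factor 2:

Problem sizes at each level:
Level 0: 128
Level 1: 64
Level 2: 32
Level 3: 16
Level 4: 8
Level 5: 4
Level 6: 2
Level 7: 1

The root is level 0 and the size-1 base case is level 7 (the tree spans levels 0 through 7, i.e. 8 levels counting the root), so the depth is the number of divisions: log_2(128) = 7

The recursion tree depth is log_2(128) = 7. At each level, the problem size is divided by 2, so it takes 7 divisions to reduce to a base case of size 1. The algorithm makes 1 recursive call at each level.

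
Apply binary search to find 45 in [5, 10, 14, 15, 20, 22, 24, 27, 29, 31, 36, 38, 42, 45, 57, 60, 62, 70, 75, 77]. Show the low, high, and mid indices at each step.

Binary search for 45 in [5, 10, 14, 15, 20, 22, 24, 27, 29, 31, 36, 38, 42, 45, 57, 60, 62, 70, 75, 77]:

lo=0, hi=19, mid=9, arr[mid]=31 -> 31 < 45, search right half
lo=10, hi=19, mid=14, arr[mid]=57 -> 57 > 45, search left half
lo=10, hi=13, mid=11, arr[mid]=38 -> 38 < 45, search right half
lo=12, hi=13, mid=12, arr[mid]=42 -> 42 < 45, search right half
lo=13, hi=13, mid=13, arr[mid]=45 -> Found target at index 13!

Binary search finds 45 at index 13 after 5 comparisons. The search repeatedly halves the search space by comparing with the middle element.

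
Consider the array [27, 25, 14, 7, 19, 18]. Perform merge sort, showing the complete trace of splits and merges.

Merge sort trace:

Split: [27, 25, 14, 7, 19, 18] -> [27, 25, 14] and [7, 19, 18]
  Split: [27, 25, 14] -> [27] and [25, 14]
    Split: [25, 14] -> [25] and [14]
    Merge: [25] + [14] -> [14, 25]
  Merge: [27] + [14, 25] -> [14, 25, 27]
  Split: [7, 19, 18] -> [7] and [19, 18]
    Split: [19, 18] -> [19] and [18]
    Merge: [19] + [18] -> [18, 19]
  Merge: [7] + [18, 19] -> [7, 18, 19]
Merge: [14, 25, 27] + [7, 18, 19] -> [7, 14, 18, 19, 25, 27]

Final sorted array: [7, 14, 18, 19, 25, 27]

The merge sort proceeds by recursively splitting the array and merging sorted halves.
After all merges, the sorted array is [7, 14, 18, 19, 25, 27].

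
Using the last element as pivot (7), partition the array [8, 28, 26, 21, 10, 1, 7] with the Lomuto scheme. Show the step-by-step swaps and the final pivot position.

Lomuto partition with pivot = 7:

Initial array: [8, 28, 26, 21, 10, 1, 7]

arr[0]=8 > 7: no swap
arr[1]=28 > 7: no swap
arr[2]=26 > 7: no swap
arr[3]=21 > 7: no swap
arr[4]=10 > 7: no swap
arr[5]=1 <= 7: swap with position 0, array becomes [1, 28, 26, 21, 10, 8, 7]

Place pivot at position 1: [1, 7, 26, 21, 10, 8, 28]
Pivot position: 1

After partitioning with pivot 7, the array becomes [1, 7, 26, 21, 10, 8, 28]. The pivot is placed at index 1. All elements to the left of the pivot are <= 7, and all elements to the right are > 7.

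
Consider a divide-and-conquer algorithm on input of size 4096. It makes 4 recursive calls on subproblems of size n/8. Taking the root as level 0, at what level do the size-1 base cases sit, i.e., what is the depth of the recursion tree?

For divide and conquer with division factor 8:

Problem sizes at each level:
Level 0: 4096
Level 1: 512
Level 2: 64
Level 3: 8
Level 4: 1

The root is level 0 and the size-1 base case is level 4 (the tree spans levels 0 through 4, i.e. 5 levels counting the root), so the depth is the number of divisions: log_8(4096) = 4

The recursion tree depth is log_8(4096) = 4. At each level, the problem size is divided by 8, so it takes 4 divisions to reduce to a base case of size 1. The algorithm makes 4 recursive calls at each level.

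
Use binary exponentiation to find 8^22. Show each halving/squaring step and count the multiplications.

Computing 8^22 by squaring (build up from 8^1; each line after the first costs one multiplication):

8^1 = 8
8^2 = (8^1)^2 = 8^2 = 64
8^4 = (8^2)^2 = 64^2 = 4096
8^5 = 8 * 8^4 = 8 * 4096 = 32768
8^10 = (8^5)^2 = 32768^2 = 1073741824
8^11 = 8 * 8^10 = 8 * 1073741824 = 8589934592
8^22 = (8^11)^2 = 8589934592^2 = 73786976294838206464

Result: 73786976294838206464
Multiplications needed: 6 (6 lines after 8^1)

8^22 = 73786976294838206464. Using exponentiation by squaring, this requires 6 multiplications. The key idea: if the exponent is even, square the half-power; if odd, multiply by the base once.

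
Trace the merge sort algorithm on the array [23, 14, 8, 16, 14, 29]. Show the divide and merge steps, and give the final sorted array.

Merge sort trace:

Split: [23, 14, 8, 16, 14, 29] -> [23, 14, 8] and [16, 14, 29]
  Split: [23, 14, 8] -> [23] and [14, 8]
    Split: [14, 8] -> [14] and [8]
    Merge: [14] + [8] -> [8, 14]
  Merge: [23] + [8, 14] -> [8, 14, 23]
  Split: [16, 14, 29] -> [16] and [14, 29]
    Split: [14, 29] -> [14] and [29]
    Merge: [14] + [29] -> [14, 29]
  Merge: [16] + [14, 29] -> [14, 16, 29]
Merge: [8, 14, 23] + [14, 16, 29] -> [8, 14, 14, 16, 23, 29]

Final sorted array: [8, 14, 14, 16, 23, 29]

The merge sort proceeds by recursively splitting the array and merging sorted halves.
After all merges, the sorted array is [8, 14, 14, 16, 23, 29].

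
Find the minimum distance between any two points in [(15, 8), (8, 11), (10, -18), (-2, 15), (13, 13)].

Computing all pairwise distances among 5 points:

d((15, 8), (8, 11)) = 7.6158
d((15, 8), (10, -18)) = 26.4764
d((15, 8), (-2, 15)) = 18.3848
d((15, 8), (13, 13)) = 5.3852 <-- minimum
d((8, 11), (10, -18)) = 29.0689
d((8, 11), (-2, 15)) = 10.7703
d((8, 11), (13, 13)) = 5.3852 <-- minimum
d((10, -18), (-2, 15)) = 35.1141
d((10, -18), (13, 13)) = 31.1448
d((-2, 15), (13, 13)) = 15.1327

Minimum distance: 5.3852 (tie among 2 pairs: (15, 8) and (13, 13); (8, 11) and (13, 13))

The minimum Euclidean distance is 5.3852. There is a tie: 2 pairs achieve this minimum — (15, 8) and (13, 13); (8, 11) and (13, 13). Any of these is a valid closest pair. For 5 points, brute-force pairwise comparison is shown above. For large n, the divide-and-conquer algorithm (sort by x, recurse on halves, check the dividing strip) achieves O(n log n).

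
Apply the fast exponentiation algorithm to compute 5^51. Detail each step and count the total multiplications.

Computing 5^51 by squaring (build up from 5^1; each line after the first costs one multiplication):

5^1 = 5
5^2 = (5^1)^2 = 5^2 = 25
5^3 = 5 * 5^2 = 5 * 25 = 125
5^6 = (5^3)^2 = 125^2 = 15625
5^12 = (5^6)^2 = 15625^2 = 244140625
5^24 = (5^12)^2 = 244140625^2 = 59604644775390625
5^25 = 5 * 5^24 = 5 * 59604644775390625 = 298023223876953125
5^50 = (5^25)^2 = 298023223876953125^2 = 88817841970012523233890533447265625
5^51 = 5 * 5^50 = 5 * 88817841970012523233890533447265625 = 444089209850062616169452667236328125

Result: 444089209850062616169452667236328125
Multiplications needed: 8 (8 lines after 5^1)

5^51 = 444089209850062616169452667236328125. Using exponentiation by squaring, this requires 8 multiplications. The key idea: if the exponent is even, square the half-power; if odd, multiply by the base once.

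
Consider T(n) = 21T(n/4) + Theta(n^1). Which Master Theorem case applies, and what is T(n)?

Master Theorem for T(n) = 21T(n/4) + O(n^1):

a = 21, b = 4, c = 1
log_b(a) = log_4(21) = 2.1962

Case 1: c = 1 < log_4(21) = 2.1962
T(n) = O(n^(log_4 21))

For T(n) = 21T(n/4) + O(n^1): log_4(21) = 2.1962. This is Case 1 of the Master Theorem (c < log_b(a), work dominated by leaves), giving O(n^(log_4 21)).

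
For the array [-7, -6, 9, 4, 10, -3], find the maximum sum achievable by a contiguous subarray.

Using Kadane's algorithm on [-7, -6, 9, 4, 10, -3]:

Scanning through the array:
Position 1 (value -6): max_ending_here = -6, max_so_far = -6
Position 2 (value 9): max_ending_here = 9, max_so_far = 9
Position 3 (value 4): max_ending_here = 13, max_so_far = 13
Position 4 (value 10): max_ending_here = 23, max_so_far = 23
Position 5 (value -3): max_ending_here = 20, max_so_far = 23

Maximum subarray: [9, 4, 10]
Maximum sum: 23

The maximum subarray is [9, 4, 10] with sum 23. This subarray runs from index 2 to index 4.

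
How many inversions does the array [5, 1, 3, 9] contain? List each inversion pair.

Finding inversions in [5, 1, 3, 9]:

(0, 1): arr[0]=5 > arr[1]=1
(0, 2): arr[0]=5 > arr[2]=3

Total inversions: 2

The array has 2 inversion(s): (0,1), (0,2). Each pair (i,j) satisfies i < j and arr[i] > arr[j].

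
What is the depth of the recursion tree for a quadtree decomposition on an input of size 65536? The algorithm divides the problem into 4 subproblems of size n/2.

For divide and conquer with division factor 2:

Problem sizes at each level:
Level 0: 65536
Level 1: 32768
Level 2: 16384
Level 3: 8192
Level 4: 4096
Level 5: 2048
Level 6: 1024
Level 7: 512
Level 8: 256
Level 9: 128
Level 10: 64
Level 11: 32
Level 12: 16
Level 13: 8
Level 14: 4
Level 15: 2
Level 16: 1

The root is level 0 and the size-1 base case is level 16 (the tree spans levels 0 through 16, i.e. 17 levels counting the root), so the depth is the number of divisions: log_2(65536) = 16

The recursion tree depth is log_2(65536) = 16. At each level, the problem size is divided by 2, so it takes 16 divisions to reduce to a base case of size 1. The algorithm makes 4 recursive calls at each level.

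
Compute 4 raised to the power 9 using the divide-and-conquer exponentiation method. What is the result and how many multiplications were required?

Computing 4^9 by squaring (build up from 4^1; each line after the first costs one multiplication):

4^1 = 4
4^2 = (4^1)^2 = 4^2 = 16
4^4 = (4^2)^2 = 16^2 = 256
4^8 = (4^4)^2 = 256^2 = 65536
4^9 = 4 * 4^8 = 4 * 65536 = 262144

Result: 262144
Multiplications needed: 4 (4 lines after 4^1)

4^9 = 262144. Using exponentiation by squaring, this requires 4 multiplications. The key idea: if the exponent is even, square the half-power; if odd, multiply by the base once.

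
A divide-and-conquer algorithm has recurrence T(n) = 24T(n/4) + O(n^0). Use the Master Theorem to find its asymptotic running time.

Master Theorem for T(n) = 24T(n/4) + O(n^0):

a = 24, b = 4, c = 0
log_b(a) = log_4(24) = 2.2925

Case 1: c = 0 < log_4(24) = 2.2925
T(n) = O(n^(log_4 24))

For T(n) = 24T(n/4) + O(n^0): log_4(24) = 2.2925. This is Case 1 of the Master Theorem (c < log_b(a), work dominated by leaves), giving O(n^(log_4 24)).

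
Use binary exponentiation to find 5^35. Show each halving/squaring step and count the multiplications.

Computing 5^35 by squaring (build up from 5^1; each line after the first costs one multiplication):

5^1 = 5
5^2 = (5^1)^2 = 5^2 = 25
5^4 = (5^2)^2 = 25^2 = 625
5^8 = (5^4)^2 = 625^2 = 390625
5^16 = (5^8)^2 = 390625^2 = 152587890625
5^17 = 5 * 5^16 = 5 * 152587890625 = 762939453125
5^34 = (5^17)^2 = 762939453125^2 = 582076609134674072265625
5^35 = 5 * 5^34 = 5 * 582076609134674072265625 = 2910383045673370361328125

Result: 2910383045673370361328125
Multiplications needed: 7 (7 lines after 5^1)

5^35 = 2910383045673370361328125. Using exponentiation by squaring, this requires 7 multiplications. The key idea: if the exponent is even, square the half-power; if odd, multiply by the base once.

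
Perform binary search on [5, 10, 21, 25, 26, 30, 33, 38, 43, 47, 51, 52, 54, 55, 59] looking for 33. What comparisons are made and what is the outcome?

Binary search for 33 in [5, 10, 21, 25, 26, 30, 33, 38, 43, 47, 51, 52, 54, 55, 59]:

lo=0, hi=14, mid=7, arr[mid]=38 -> 38 > 33, search left half
lo=0, hi=6, mid=3, arr[mid]=25 -> 25 < 33, search right half
lo=4, hi=6, mid=5, arr[mid]=30 -> 30 < 33, search right half
lo=6, hi=6, mid=6, arr[mid]=33 -> Found target at index 6!

Binary search finds 33 at index 6 after 4 comparisons. The search repeatedly halves the search space by comparing with the middle element.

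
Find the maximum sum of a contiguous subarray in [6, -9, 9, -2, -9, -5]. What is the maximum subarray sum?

Using Kadane's algorithm on [6, -9, 9, -2, -9, -5]:

Scanning through the array:
Position 1 (value -9): max_ending_here = -3, max_so_far = 6
Position 2 (value 9): max_ending_here = 9, max_so_far = 9
Position 3 (value -2): max_ending_here = 7, max_so_far = 9
Position 4 (value -9): max_ending_here = -2, max_so_far = 9
Position 5 (value -5): max_ending_here = -5, max_so_far = 9

Maximum subarray: [9]
Maximum sum: 9

The maximum subarray is [9] with sum 9. This subarray runs from index 2 to index 2.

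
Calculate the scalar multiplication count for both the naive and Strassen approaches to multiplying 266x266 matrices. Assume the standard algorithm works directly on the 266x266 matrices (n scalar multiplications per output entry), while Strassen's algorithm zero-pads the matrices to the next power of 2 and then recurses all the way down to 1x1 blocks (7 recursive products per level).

Matrix multiplication for 266x266 matrices:

Strassen's algorithm requires power-of-2 dimensions. Pad 266x266 to 512x512 (next power of 2).

Standard algorithm: 266^3 = 18821096 multiplications
Strassen's algorithm: 7^(log2(512)) = 7^9 = 40353607 multiplications
Difference: 18821096 - 40353607 = -21532511 (Strassen uses MORE here due to padding overhead — for small or just-over-power-of-2 n, padding can outweigh the per-level savings)

Standard: 18821096 multiplications (266^3). Strassen: 40353607 multiplications (7^9, after padding to 512x512). Strassen reduces 8 recursive multiplications to 7 at each level.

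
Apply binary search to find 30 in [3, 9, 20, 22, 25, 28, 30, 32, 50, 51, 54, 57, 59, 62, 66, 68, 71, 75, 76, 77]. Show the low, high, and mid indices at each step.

Binary search for 30 in [3, 9, 20, 22, 25, 28, 30, 32, 50, 51, 54, 57, 59, 62, 66, 68, 71, 75, 76, 77]:

lo=0, hi=19, mid=9, arr[mid]=51 -> 51 > 30, search left half
lo=0, hi=8, mid=4, arr[mid]=25 -> 25 < 30, search right half
lo=5, hi=8, mid=6, arr[mid]=30 -> Found target at index 6!

Binary search finds 30 at index 6 after 3 comparisons. The search repeatedly halves the search space by comparing with the middle element.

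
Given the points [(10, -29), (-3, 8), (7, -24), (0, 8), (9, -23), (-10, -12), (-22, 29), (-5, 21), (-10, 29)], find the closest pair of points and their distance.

Computing all pairwise distances among 9 points:

d((10, -29), (-3, 8)) = 39.2173
d((10, -29), (7, -24)) = 5.831
d((10, -29), (0, 8)) = 38.3275
d((10, -29), (9, -23)) = 6.0828
d((10, -29), (-10, -12)) = 26.2488
d((10, -29), (-22, 29)) = 66.242
d((10, -29), (-5, 21)) = 52.2015
d((10, -29), (-10, 29)) = 61.3514
d((-3, 8), (7, -24)) = 33.5261
d((-3, 8), (0, 8)) = 3.0
d((-3, 8), (9, -23)) = 33.2415
d((-3, 8), (-10, -12)) = 21.1896
d((-3, 8), (-22, 29)) = 28.3196
d((-3, 8), (-5, 21)) = 13.1529
d((-3, 8), (-10, 29)) = 22.1359
d((7, -24), (0, 8)) = 32.7567
d((7, -24), (9, -23)) = 2.2361 <-- minimum
d((7, -24), (-10, -12)) = 20.8087
d((7, -24), (-22, 29)) = 60.4152
d((7, -24), (-5, 21)) = 46.5725
d((7, -24), (-10, 29)) = 55.6597
d((0, 8), (9, -23)) = 32.28
d((0, 8), (-10, -12)) = 22.3607
d((0, 8), (-22, 29)) = 30.4138
d((0, 8), (-5, 21)) = 13.9284
d((0, 8), (-10, 29)) = 23.2594
d((9, -23), (-10, -12)) = 21.9545
d((9, -23), (-22, 29)) = 60.5392
d((9, -23), (-5, 21)) = 46.1736
d((9, -23), (-10, 29)) = 55.3624
d((-10, -12), (-22, 29)) = 42.72
d((-10, -12), (-5, 21)) = 33.3766
d((-10, -12), (-10, 29)) = 41.0
d((-22, 29), (-5, 21)) = 18.7883
d((-22, 29), (-10, 29)) = 12.0
d((-5, 21), (-10, 29)) = 9.434

Closest pair: (7, -24) and (9, -23) with distance 2.2361

The closest pair is (7, -24) and (9, -23) with Euclidean distance 2.2361. For 9 points, brute-force pairwise comparison is shown above. For large n, the divide-and-conquer algorithm (sort by x, recurse on halves, check the dividing strip) achieves O(n log n).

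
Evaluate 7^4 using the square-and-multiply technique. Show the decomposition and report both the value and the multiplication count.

Computing 7^4 by squaring (build up from 7^1; each line after the first costs one multiplication):

7^1 = 7
7^2 = (7^1)^2 = 7^2 = 49
7^4 = (7^2)^2 = 49^2 = 2401

Result: 2401
Multiplications needed: 2 (2 lines after 7^1)

7^4 = 2401. Using exponentiation by squaring, this requires 2 multiplications. The key idea: if the exponent is even, square the half-power; if odd, multiply by the base once.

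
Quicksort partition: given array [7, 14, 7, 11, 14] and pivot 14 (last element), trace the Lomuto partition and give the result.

Lomuto partition with pivot = 14:

Initial array: [7, 14, 7, 11, 14]

arr[0]=7 <= 14: swap with position 0, array becomes [7, 14, 7, 11, 14]
arr[1]=14 <= 14: swap with position 1, array becomes [7, 14, 7, 11, 14]
arr[2]=7 <= 14: swap with position 2, array becomes [7, 14, 7, 11, 14]
arr[3]=11 <= 14: swap with position 3, array becomes [7, 14, 7, 11, 14]

Place pivot at position 4: [7, 14, 7, 11, 14]
Pivot position: 4

After partitioning with pivot 14, the array becomes [7, 14, 7, 11, 14]. The pivot is placed at index 4. All elements to the left of the pivot are <= 14, and all elements to the right are > 14.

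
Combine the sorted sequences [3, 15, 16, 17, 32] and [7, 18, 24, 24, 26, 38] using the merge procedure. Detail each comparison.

Merging process:

Compare 3 vs 7: take 3 from left. Merged: [3]
Compare 15 vs 7: take 7 from right. Merged: [3, 7]
Compare 15 vs 18: take 15 from left. Merged: [3, 7, 15]
Compare 16 vs 18: take 16 from left. Merged: [3, 7, 15, 16]
Compare 17 vs 18: take 17 from left. Merged: [3, 7, 15, 16, 17]
Compare 32 vs 18: take 18 from right. Merged: [3, 7, 15, 16, 17, 18]
Compare 32 vs 24: take 24 from right. Merged: [3, 7, 15, 16, 17, 18, 24]
Compare 32 vs 24: take 24 from right. Merged: [3, 7, 15, 16, 17, 18, 24, 24]
Compare 32 vs 26: take 26 from right. Merged: [3, 7, 15, 16, 17, 18, 24, 24, 26]
Compare 32 vs 38: take 32 from left. Merged: [3, 7, 15, 16, 17, 18, 24, 24, 26, 32]
Append remaining from right: [38]. Merged: [3, 7, 15, 16, 17, 18, 24, 24, 26, 32, 38]

Final merged array: [3, 7, 15, 16, 17, 18, 24, 24, 26, 32, 38]
Total comparisons: 10

The merged array is [3, 7, 15, 16, 17, 18, 24, 24, 26, 32, 38], requiring 10 comparisons. The merge step runs in O(n) time where n is the total number of elements.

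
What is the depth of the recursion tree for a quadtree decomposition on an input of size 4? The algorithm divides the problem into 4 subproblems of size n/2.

For divide and conquer with division factor 2:

Problem sizes at each level:
Level 0: 4
Level 1: 2
Level 2: 1

The root is level 0 and the size-1 base case is level 2 (the tree spans levels 0 through 2, i.e. 3 levels counting the root), so the depth is the number of divisions: log_2(4) = 2

The recursion tree depth is log_2(4) = 2. At each level, the problem size is divided by 2, so it takes 2 divisions to reduce to a base case of size 1. The algorithm makes 4 recursive calls at each level.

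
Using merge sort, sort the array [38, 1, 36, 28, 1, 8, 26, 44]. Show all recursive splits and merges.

Merge sort trace:

Split: [38, 1, 36, 28, 1, 8, 26, 44] -> [38, 1, 36, 28] and [1, 8, 26, 44]
  Split: [38, 1, 36, 28] -> [38, 1] and [36, 28]
    Split: [38, 1] -> [38] and [1]
    Merge: [38] + [1] -> [1, 38]
    Split: [36, 28] -> [36] and [28]
    Merge: [36] + [28] -> [28, 36]
  Merge: [1, 38] + [28, 36] -> [1, 28, 36, 38]
  Split: [1, 8, 26, 44] -> [1, 8] and [26, 44]
    Split: [1, 8] -> [1] and [8]
    Merge: [1] + [8] -> [1, 8]
    Split: [26, 44] -> [26] and [44]
    Merge: [26] + [44] -> [26, 44]
  Merge: [1, 8] + [26, 44] -> [1, 8, 26, 44]
Merge: [1, 28, 36, 38] + [1, 8, 26, 44] -> [1, 1, 8, 26, 28, 36, 38, 44]

Final sorted array: [1, 1, 8, 26, 28, 36, 38, 44]

The merge sort proceeds by recursively splitting the array and merging sorted halves.
After all merges, the sorted array is [1, 1, 8, 26, 28, 36, 38, 44].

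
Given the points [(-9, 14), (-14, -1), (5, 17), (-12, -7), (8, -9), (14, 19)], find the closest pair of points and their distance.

Computing all pairwise distances among 6 points:

d((-9, 14), (-14, -1)) = 15.8114
d((-9, 14), (5, 17)) = 14.3178
d((-9, 14), (-12, -7)) = 21.2132
d((-9, 14), (8, -9)) = 28.6007
d((-9, 14), (14, 19)) = 23.5372
d((-14, -1), (5, 17)) = 26.1725
d((-14, -1), (-12, -7)) = 6.3246 <-- minimum
d((-14, -1), (8, -9)) = 23.4094
d((-14, -1), (14, 19)) = 34.4093
d((5, 17), (-12, -7)) = 29.4109
d((5, 17), (8, -9)) = 26.1725
d((5, 17), (14, 19)) = 9.2195
d((-12, -7), (8, -9)) = 20.0998
d((-12, -7), (14, 19)) = 36.7696
d((8, -9), (14, 19)) = 28.6356

Closest pair: (-14, -1) and (-12, -7) with distance 6.3246

The closest pair is (-14, -1) and (-12, -7) with Euclidean distance 6.3246. For 6 points, brute-force pairwise comparison is shown above. For large n, the divide-and-conquer algorithm (sort by x, recurse on halves, check the dividing strip) achieves O(n log n).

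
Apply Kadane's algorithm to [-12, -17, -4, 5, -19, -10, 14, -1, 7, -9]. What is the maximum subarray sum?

Using Kadane's algorithm on [-12, -17, -4, 5, -19, -10, 14, -1, 7, -9]:

Scanning through the array:
Position 1 (value -17): max_ending_here = -17, max_so_far = -12
Position 2 (value -4): max_ending_here = -4, max_so_far = -4
Position 3 (value 5): max_ending_here = 5, max_so_far = 5
Position 4 (value -19): max_ending_here = -14, max_so_far = 5
Position 5 (value -10): max_ending_here = -10, max_so_far = 5
Position 6 (value 14): max_ending_here = 14, max_so_far = 14
Position 7 (value -1): max_ending_here = 13, max_so_far = 14
Position 8 (value 7): max_ending_here = 20, max_so_far = 20
Position 9 (value -9): max_ending_here = 11, max_so_far = 20

Maximum subarray: [14, -1, 7]
Maximum sum: 20

The maximum subarray is [14, -1, 7] with sum 20. This subarray runs from index 6 to index 8.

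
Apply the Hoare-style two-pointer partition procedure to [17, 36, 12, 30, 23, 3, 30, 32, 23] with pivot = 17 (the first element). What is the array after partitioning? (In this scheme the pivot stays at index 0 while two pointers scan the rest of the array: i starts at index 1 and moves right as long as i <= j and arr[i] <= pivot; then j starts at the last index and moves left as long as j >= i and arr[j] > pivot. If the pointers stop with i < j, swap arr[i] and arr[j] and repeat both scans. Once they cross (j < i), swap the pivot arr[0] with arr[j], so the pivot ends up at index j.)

Hoare-style two-pointer partition with pivot = 17:

Initial array: [17, 36, 12, 30, 23, 3, 30, 32, 23]

Pointers start at i = 1, j = 8.
i stops at index 1 (arr[1]=36 > 17), j stops at index 5 (arr[5]=3 <= 17): swap arr[1] and arr[5], array becomes [17, 3, 12, 30, 23, 36, 30, 32, 23]
i ends at 3, j ends at 2: the pointers have crossed (j < i), so scanning stops.

Swap pivot arr[0] with arr[2] to place pivot at position 2: [12, 3, 17, 30, 23, 36, 30, 32, 23]
Pivot position: 2

After partitioning with pivot 17, the array becomes [12, 3, 17, 30, 23, 36, 30, 32, 23]. The pivot is placed at index 2. All elements to the left of the pivot are <= 17, and all elements to the right are > 17.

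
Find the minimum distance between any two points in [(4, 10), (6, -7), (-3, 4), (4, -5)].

Computing all pairwise distances among 4 points:

d((4, 10), (6, -7)) = 17.1172
d((4, 10), (-3, 4)) = 9.2195
d((4, 10), (4, -5)) = 15.0
d((6, -7), (-3, 4)) = 14.2127
d((6, -7), (4, -5)) = 2.8284 <-- minimum
d((-3, 4), (4, -5)) = 11.4018

Closest pair: (6, -7) and (4, -5) with distance 2.8284

The closest pair is (6, -7) and (4, -5) with Euclidean distance 2.8284. For 4 points, brute-force pairwise comparison is shown above. For large n, the divide-and-conquer algorithm (sort by x, recurse on halves, check the dividing strip) achieves O(n log n).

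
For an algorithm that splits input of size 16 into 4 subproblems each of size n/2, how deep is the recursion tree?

For divide and conquer with division factor 2:

Problem sizes at each level:
Level 0: 16
Level 1: 8
Level 2: 4
Level 3: 2
Level 4: 1

The root is level 0 and the size-1 base case is level 4 (the tree spans levels 0 through 4, i.e. 5 levels counting the root), so the depth is the number of divisions: log_2(16) = 4

The recursion tree depth is log_2(16) = 4. At each level, the problem size is divided by 2, so it takes 4 divisions to reduce to a base case of size 1. The algorithm makes 4 recursive calls at each level.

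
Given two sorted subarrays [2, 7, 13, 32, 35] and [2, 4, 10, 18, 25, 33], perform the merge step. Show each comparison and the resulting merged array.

Merging process:

Compare 2 vs 2: take 2 from left. Merged: [2]
Compare 7 vs 2: take 2 from right. Merged: [2, 2]
Compare 7 vs 4: take 4 from right. Merged: [2, 2, 4]
Compare 7 vs 10: take 7 from left. Merged: [2, 2, 4, 7]
Compare 13 vs 10: take 10 from right. Merged: [2, 2, 4, 7, 10]
Compare 13 vs 18: take 13 from left. Merged: [2, 2, 4, 7, 10, 13]
Compare 32 vs 18: take 18 from right. Merged: [2, 2, 4, 7, 10, 13, 18]
Compare 32 vs 25: take 25 from right. Merged: [2, 2, 4, 7, 10, 13, 18, 25]
Compare 32 vs 33: take 32 from left. Merged: [2, 2, 4, 7, 10, 13, 18, 25, 32]
Compare 35 vs 33: take 33 from right. Merged: [2, 2, 4, 7, 10, 13, 18, 25, 32, 33]
Append remaining from left: [35]. Merged: [2, 2, 4, 7, 10, 13, 18, 25, 32, 33, 35]

Final merged array: [2, 2, 4, 7, 10, 13, 18, 25, 32, 33, 35]
Total comparisons: 10

The merged array is [2, 2, 4, 7, 10, 13, 18, 25, 32, 33, 35], requiring 10 comparisons. The merge step runs in O(n) time where n is the total number of elements.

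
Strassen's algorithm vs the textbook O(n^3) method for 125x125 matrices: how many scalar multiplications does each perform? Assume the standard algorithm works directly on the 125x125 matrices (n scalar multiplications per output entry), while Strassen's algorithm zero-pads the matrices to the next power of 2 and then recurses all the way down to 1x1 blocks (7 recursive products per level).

Matrix multiplication for 125x125 matrices:

Strassen's algorithm requires power-of-2 dimensions. Pad 125x125 to 128x128 (next power of 2).

Standard algorithm: 125^3 = 1953125 multiplications
Strassen's algorithm: 7^(log2(128)) = 7^7 = 823543 multiplications
Savings: 1953125 - 823543 = 1129582 multiplications

Standard: 1953125 multiplications (125^3). Strassen: 823543 multiplications (7^7, after padding to 128x128). Strassen reduces 8 recursive multiplications to 7 at each level.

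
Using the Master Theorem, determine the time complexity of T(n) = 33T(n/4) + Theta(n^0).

Master Theorem for T(n) = 33T(n/4) + O(n^0):

a = 33, b = 4, c = 0
log_b(a) = log_4(33) = 2.5222

Case 1: c = 0 < log_4(33) = 2.5222
T(n) = O(n^(log_4 33))

For T(n) = 33T(n/4) + O(n^0): log_4(33) = 2.5222. This is Case 1 of the Master Theorem (c < log_b(a), work dominated by leaves), giving O(n^(log_4 33)).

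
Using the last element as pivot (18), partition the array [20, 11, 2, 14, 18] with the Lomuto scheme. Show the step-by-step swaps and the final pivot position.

Lomuto partition with pivot = 18:

Initial array: [20, 11, 2, 14, 18]

arr[0]=20 > 18: no swap
arr[1]=11 <= 18: swap with position 0, array becomes [11, 20, 2, 14, 18]
arr[2]=2 <= 18: swap with position 1, array becomes [11, 2, 20, 14, 18]
arr[3]=14 <= 18: swap with position 2, array becomes [11, 2, 14, 20, 18]

Place pivot at position 3: [11, 2, 14, 18, 20]
Pivot position: 3

After partitioning with pivot 18, the array becomes [11, 2, 14, 18, 20]. The pivot is placed at index 3. All elements to the left of the pivot are <= 18, and all elements to the right are > 18.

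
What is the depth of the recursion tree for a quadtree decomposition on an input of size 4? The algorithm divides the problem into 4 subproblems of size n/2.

For divide and conquer with division factor 2:

Problem sizes at each level:
Level 0: 4
Level 1: 2
Level 2: 1

The root is level 0 and the size-1 base case is level 2 (the tree spans levels 0 through 2, i.e. 3 levels counting the root), so the depth is the number of divisions: log_2(4) = 2

The recursion tree depth is log_2(4) = 2. At each level, the problem size is divided by 2, so it takes 2 divisions to reduce to a base case of size 1. The algorithm makes 4 recursive calls at each level.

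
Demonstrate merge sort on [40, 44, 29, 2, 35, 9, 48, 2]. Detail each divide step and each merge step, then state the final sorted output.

Merge sort trace:

Split: [40, 44, 29, 2, 35, 9, 48, 2] -> [40, 44, 29, 2] and [35, 9, 48, 2]
  Split: [40, 44, 29, 2] -> [40, 44] and [29, 2]
    Split: [40, 44] -> [40] and [44]
    Merge: [40] + [44] -> [40, 44]
    Split: [29, 2] -> [29] and [2]
    Merge: [29] + [2] -> [2, 29]
  Merge: [40, 44] + [2, 29] -> [2, 29, 40, 44]
  Split: [35, 9, 48, 2] -> [35, 9] and [48, 2]
    Split: [35, 9] -> [35] and [9]
    Merge: [35] + [9] -> [9, 35]
    Split: [48, 2] -> [48] and [2]
    Merge: [48] + [2] -> [2, 48]
  Merge: [9, 35] + [2, 48] -> [2, 9, 35, 48]
Merge: [2, 29, 40, 44] + [2, 9, 35, 48] -> [2, 2, 9, 29, 35, 40, 44, 48]

Final sorted array: [2, 2, 9, 29, 35, 40, 44, 48]

The merge sort proceeds by recursively splitting the array and merging sorted halves.
After all merges, the sorted array is [2, 2, 9, 29, 35, 40, 44, 48].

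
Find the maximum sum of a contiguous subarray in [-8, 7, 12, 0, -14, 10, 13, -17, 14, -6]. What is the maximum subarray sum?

Using Kadane's algorithm on [-8, 7, 12, 0, -14, 10, 13, -17, 14, -6]:

Scanning through the array:
Position 1 (value 7): max_ending_here = 7, max_so_far = 7
Position 2 (value 12): max_ending_here = 19, max_so_far = 19
Position 3 (value 0): max_ending_here = 19, max_so_far = 19
Position 4 (value -14): max_ending_here = 5, max_so_far = 19
Position 5 (value 10): max_ending_here = 15, max_so_far = 19
Position 6 (value 13): max_ending_here = 28, max_so_far = 28
Position 7 (value -17): max_ending_here = 11, max_so_far = 28
Position 8 (value 14): max_ending_here = 25, max_so_far = 28
Position 9 (value -6): max_ending_here = 19, max_so_far = 28

Maximum subarray: [7, 12, 0, -14, 10, 13]
Maximum sum: 28

The maximum subarray is [7, 12, 0, -14, 10, 13] with sum 28. This subarray runs from index 1 to index 6.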